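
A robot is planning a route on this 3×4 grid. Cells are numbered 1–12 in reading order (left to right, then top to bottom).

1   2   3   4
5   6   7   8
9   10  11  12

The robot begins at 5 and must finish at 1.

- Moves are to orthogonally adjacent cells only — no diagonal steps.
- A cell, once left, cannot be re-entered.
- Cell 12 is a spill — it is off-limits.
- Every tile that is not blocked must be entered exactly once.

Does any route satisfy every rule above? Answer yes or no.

no

Colour the cells like a checkerboard: each orthogonal step flips colour, so a Hamiltonian route alternates colours. Here there are 6 cells of one colour and 5 of the other, with start on the opposite colour to the goal — the counts and endpoints can't be arranged into an alternating sequence of length 11, so no Hamiltonian route exists.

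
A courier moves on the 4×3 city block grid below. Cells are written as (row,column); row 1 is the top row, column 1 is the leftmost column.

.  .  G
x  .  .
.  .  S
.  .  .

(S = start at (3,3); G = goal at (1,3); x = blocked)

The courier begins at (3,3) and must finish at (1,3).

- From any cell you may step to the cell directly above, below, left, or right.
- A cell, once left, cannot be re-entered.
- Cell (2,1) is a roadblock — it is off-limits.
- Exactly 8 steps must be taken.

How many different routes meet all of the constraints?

2

Need simple routes of exactly 8 moves from (3,3) to (1,3) (Manhattan distance 2, so 3 moves are spent on a detour and 3 undoing it).
Enumerating: (3,3) (4,3) (4,2) (4,1) (3,1) (3,2) (2,2) (1,2) (1,3) | (3,3) (4,3) (4,2) (4,1) (3,1) (3,2) (2,2) (2,3) (1,3).
That gives 2 routes.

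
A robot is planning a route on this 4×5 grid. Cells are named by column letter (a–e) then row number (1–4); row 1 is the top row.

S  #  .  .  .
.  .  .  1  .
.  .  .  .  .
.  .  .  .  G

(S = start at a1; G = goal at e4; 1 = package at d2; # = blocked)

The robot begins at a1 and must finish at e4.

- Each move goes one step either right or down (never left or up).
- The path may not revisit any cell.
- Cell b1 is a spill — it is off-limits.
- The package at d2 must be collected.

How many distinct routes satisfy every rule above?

3

A right/down-only route from a1 to e4 makes exactly 3 down-moves and 4 right-moves in some order.
With no other constraints that would be C(7,3) = 35 routes.
Split at d2 and multiply the segment counts (each segment already excludes blocked cells): a1→d2: 1; d2→e4: 3; product = 3.
That gives 3 routes.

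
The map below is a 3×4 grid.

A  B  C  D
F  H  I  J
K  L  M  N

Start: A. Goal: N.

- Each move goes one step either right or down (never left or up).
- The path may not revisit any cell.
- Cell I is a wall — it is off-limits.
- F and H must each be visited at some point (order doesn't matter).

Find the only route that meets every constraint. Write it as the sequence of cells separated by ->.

Moves only go right or down, so the column and row indices never decrease.
Route from A: down 1 to F, right 1 to H, down 1 to L, right 2 to N — 5 moves in all.
Check: all required cells visited.

A -> F -> H -> L -> M -> N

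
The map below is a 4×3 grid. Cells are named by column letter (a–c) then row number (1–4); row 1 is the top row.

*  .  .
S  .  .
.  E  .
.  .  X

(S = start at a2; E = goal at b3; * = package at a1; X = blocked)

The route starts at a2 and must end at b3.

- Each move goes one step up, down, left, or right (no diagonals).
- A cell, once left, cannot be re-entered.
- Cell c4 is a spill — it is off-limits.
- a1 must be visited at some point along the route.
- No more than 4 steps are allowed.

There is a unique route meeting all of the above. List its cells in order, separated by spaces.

a2 a1 b1 b2 b3

The 4-move cap with required stops at a1 leaves no slack for detours.
Route from a2: up to a1, right to b1, 2× down (reaching b3) — 4 moves in all.
Check: all required cells visited; 4 ≤ 4 moves.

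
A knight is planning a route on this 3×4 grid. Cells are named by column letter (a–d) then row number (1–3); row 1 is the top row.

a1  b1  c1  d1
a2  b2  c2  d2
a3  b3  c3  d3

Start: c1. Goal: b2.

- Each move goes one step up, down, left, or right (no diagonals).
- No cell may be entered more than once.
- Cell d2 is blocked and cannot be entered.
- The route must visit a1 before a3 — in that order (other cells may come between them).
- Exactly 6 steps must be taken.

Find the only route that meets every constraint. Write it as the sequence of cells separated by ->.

c1 -> b1 -> a1 -> a2 -> a3 -> b3 -> b2

The waypoints must appear in the order a1, a3, with no cell reused.
Route from c1: 2× left (reaching a1), 2× down (reaching a3), right to b3, up to b2 — 6 moves in all.
Check: order respected (a1 at step 2, a3 at step 4); 6 moves as required.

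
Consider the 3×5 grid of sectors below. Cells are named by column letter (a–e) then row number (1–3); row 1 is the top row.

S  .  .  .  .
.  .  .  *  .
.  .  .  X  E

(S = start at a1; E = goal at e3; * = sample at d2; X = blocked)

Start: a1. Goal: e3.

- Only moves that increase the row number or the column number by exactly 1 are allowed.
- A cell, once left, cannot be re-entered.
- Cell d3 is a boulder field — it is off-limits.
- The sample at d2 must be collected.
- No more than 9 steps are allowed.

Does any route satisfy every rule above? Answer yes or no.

yes

One route that works: a1 → a2 → b2 → c2 → d2 → e2 → e3.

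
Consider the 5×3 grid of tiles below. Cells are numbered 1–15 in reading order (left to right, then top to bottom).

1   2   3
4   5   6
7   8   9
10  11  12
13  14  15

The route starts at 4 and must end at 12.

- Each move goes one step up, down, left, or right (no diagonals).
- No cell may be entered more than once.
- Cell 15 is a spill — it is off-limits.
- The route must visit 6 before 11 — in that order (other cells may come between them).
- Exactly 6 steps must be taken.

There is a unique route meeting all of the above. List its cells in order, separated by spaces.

The waypoints must appear in the order 6, 11, with no cell reused.
Route from 4: 2× right (reaching 6), down to 9, left to 8, down to 11, right to 12 — 6 moves in all.
Check: order respected (6 at step 2, 11 at step 5); 6 moves as required.

4 5 6 9 8 11 12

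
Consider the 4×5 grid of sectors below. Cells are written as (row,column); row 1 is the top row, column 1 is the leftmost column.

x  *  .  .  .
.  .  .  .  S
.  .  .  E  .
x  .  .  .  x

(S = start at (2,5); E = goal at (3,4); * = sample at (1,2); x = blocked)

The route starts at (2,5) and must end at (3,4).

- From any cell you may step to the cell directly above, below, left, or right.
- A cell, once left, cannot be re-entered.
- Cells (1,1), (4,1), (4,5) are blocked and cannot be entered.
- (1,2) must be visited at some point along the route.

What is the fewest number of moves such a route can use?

8

Any route passes through (1,2) somewhere between (2,5) and (3,4). Summing Manhattan distances along the two legs ((2,5) → (1,2) → (3,4)) gives a lower bound of 4 + 4 = 8 moves.
A route of 8 moves achieves this: (2,5) → (1,5) → (1,4) → (1,3) → (1,2) → (2,2) → (3,2) → (3,3) → (3,4).
Since 8 matches the lower bound, it is optimal.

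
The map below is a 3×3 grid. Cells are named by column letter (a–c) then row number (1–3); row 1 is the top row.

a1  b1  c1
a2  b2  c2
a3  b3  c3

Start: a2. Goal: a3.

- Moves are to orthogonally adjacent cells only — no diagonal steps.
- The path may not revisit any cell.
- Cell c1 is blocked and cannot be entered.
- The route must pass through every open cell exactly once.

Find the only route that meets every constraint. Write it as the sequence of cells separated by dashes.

Need to visit all 8 open cells exactly once, starting at a2 and ending at a3.
Cell c2 has only two open neighbours (c3 and b2), so the path must pass straight through it: one of those is the cell it's entered from and the other is where it exits.
Route from a2: up to a1, right to b1, down to b2, right to c2, down to c3, 2× left (reaching a3) — 7 moves in all.
Check: all 8 open cells covered.

a2 - a1 - b1 - b2 - c2 - c3 - b3 - a3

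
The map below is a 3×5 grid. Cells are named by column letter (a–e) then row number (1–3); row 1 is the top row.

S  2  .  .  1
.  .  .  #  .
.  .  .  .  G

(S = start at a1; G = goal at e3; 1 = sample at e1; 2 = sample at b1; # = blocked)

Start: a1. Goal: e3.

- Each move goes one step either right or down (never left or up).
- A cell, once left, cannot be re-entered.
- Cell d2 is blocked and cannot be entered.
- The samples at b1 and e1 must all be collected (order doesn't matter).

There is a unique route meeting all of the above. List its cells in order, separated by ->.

a1 -> b1 -> c1 -> d1 -> e1 -> e2 -> e3

Moves only go right or down, so the column and row indices never decrease.
Route from a1: right 4 to e1, down 2 to e3 — 6 moves in all.
Check: all required cells visited.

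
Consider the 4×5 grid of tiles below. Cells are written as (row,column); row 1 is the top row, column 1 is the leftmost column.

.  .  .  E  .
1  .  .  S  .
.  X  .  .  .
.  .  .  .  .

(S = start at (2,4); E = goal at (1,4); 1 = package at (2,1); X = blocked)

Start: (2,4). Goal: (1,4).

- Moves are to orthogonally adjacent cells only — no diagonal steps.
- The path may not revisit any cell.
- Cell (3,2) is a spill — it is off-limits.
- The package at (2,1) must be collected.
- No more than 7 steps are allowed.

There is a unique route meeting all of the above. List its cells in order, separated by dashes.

The budget equals the shortest possible length, so every move has to be on a shortest route through the required cells.
Route from (2,4): left 3 to (2,1), up 1 to (1,1), right 3 to (1,4) — 7 moves in all.
Check: all required cells visited; 7 ≤ 7 moves.

(2,4) - (2,3) - (2,2) - (2,1) - (1,1) - (1,2) - (1,3) - (1,4)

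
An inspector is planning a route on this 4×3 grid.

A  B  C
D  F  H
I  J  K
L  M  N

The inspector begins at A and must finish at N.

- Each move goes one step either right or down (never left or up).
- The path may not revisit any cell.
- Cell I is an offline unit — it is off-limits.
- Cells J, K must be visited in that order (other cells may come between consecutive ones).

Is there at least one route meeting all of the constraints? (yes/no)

yes

One route that works: A → D → F → J → K → N.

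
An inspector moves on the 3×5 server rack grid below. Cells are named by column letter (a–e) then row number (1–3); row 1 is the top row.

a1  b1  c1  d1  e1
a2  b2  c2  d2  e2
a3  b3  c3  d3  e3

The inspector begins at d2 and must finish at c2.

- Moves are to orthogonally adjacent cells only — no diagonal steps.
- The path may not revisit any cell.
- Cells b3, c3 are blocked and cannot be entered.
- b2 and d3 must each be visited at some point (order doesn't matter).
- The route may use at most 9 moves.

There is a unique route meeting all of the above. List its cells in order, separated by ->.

Any route must reach b2 and d3 and still end at c2 within 9 moves, so the order of the required stops is forced.
Route from d2: down 1 to d3, right 1 to e3, up 2 to e1, left 3 to b1, down 1 to b2, right 1 to c2 — 9 moves in all.
Check: all required cells visited; 9 ≤ 9 moves.

d2 -> d3 -> e3 -> e2 -> e1 -> d1 -> c1 -> b1 -> b2 -> c2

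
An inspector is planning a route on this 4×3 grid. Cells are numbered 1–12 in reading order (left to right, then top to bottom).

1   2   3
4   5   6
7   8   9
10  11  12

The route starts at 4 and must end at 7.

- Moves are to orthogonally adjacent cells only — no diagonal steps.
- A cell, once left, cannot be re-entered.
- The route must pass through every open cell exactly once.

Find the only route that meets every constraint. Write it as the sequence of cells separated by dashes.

4 - 1 - 2 - 3 - 6 - 5 - 8 - 9 - 12 - 11 - 10 - 7

Need to visit all 12 open cells exactly once, starting at 4 and ending at 7.
Cell 1 has only two open neighbours (4 and 2), so the path must pass straight through it: one of those is the cell it's entered from and the other is where it exits.
Route from 4: up 1 to 1, right 2 to 3, down 1 to 6, left 1 to 5, down 1 to 8, right 1 to 9, down 1 to 12, left 2 to 10, up 1 to 7 — 11 moves in all.
Check: all 12 open cells covered.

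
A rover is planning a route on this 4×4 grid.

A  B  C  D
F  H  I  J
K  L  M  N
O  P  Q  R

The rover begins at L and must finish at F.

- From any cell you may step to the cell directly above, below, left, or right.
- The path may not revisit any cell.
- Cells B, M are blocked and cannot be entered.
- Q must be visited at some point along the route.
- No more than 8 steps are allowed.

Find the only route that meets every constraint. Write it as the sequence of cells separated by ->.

The budget equals the shortest possible length, so every move has to be on a shortest route through the required cells.
Route from L: down 1 to P, right 2 to R, up 2 to J, left 3 to F — 8 moves in all.
Check: all required cells visited; 8 ≤ 8 moves.

L -> P -> Q -> R -> N -> J -> I -> H -> F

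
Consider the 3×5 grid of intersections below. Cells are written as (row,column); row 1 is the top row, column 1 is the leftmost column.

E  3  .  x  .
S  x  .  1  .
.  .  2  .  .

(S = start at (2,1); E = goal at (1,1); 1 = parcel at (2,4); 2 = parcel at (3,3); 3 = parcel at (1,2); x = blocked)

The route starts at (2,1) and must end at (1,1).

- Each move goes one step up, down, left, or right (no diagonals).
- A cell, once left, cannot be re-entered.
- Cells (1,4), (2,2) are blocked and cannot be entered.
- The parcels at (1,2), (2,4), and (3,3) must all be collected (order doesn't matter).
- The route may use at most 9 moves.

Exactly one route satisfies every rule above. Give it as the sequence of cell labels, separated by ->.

The budget equals the shortest possible length, so every move has to be on a shortest route through the required cells.
Route from (2,1): down 1 to (3,1), right 3 to (3,4), up 1 to (2,4), left 1 to (2,3), up 1 to (1,3), left 2 to (1,1) — 9 moves in all.
Check: all required cells visited; 9 ≤ 9 moves.

(2,1) -> (3,1) -> (3,2) -> (3,3) -> (3,4) -> (2,4) -> (2,3) -> (1,3) -> (1,2) -> (1,1)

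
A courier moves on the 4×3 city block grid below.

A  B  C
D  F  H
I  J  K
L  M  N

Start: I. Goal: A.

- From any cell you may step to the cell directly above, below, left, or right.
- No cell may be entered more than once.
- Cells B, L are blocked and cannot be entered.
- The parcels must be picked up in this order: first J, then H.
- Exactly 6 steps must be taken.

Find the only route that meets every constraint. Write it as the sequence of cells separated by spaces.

I J K H F D A

The waypoints must appear in the order J, H, with no cell reused.
Route from I: right 2 to K, up 1 to H, left 2 to D, up 1 to A — 6 moves in all.
Check: order respected (J at step 1, H at step 3); 6 moves as required.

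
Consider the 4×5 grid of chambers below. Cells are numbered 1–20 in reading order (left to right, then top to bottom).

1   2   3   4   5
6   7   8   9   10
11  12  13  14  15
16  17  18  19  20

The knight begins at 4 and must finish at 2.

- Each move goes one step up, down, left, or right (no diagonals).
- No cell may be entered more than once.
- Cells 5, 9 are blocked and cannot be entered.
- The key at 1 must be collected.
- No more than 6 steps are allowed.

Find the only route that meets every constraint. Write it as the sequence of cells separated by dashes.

The budget equals the shortest possible length, so every move has to be on a shortest route through the required cells.
Route from 4: left to 3, down to 8, 2× left (reaching 6), up to 1, right to 2 — 6 moves in all.
Check: all required cells visited; 6 ≤ 6 moves.

4 - 3 - 8 - 7 - 6 - 1 - 2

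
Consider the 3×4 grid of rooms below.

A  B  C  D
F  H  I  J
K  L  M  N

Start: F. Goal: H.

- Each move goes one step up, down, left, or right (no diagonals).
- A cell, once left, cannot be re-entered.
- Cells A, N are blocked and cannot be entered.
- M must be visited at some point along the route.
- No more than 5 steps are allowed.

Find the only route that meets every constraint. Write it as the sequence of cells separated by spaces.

The budget equals the shortest possible length, so every move has to be on a shortest route through the required cells.
Route from F: down to K, 2× right (reaching M), up to I, left to H — 5 moves in all.
Check: all required cells visited; 5 ≤ 5 moves.

F K L M I H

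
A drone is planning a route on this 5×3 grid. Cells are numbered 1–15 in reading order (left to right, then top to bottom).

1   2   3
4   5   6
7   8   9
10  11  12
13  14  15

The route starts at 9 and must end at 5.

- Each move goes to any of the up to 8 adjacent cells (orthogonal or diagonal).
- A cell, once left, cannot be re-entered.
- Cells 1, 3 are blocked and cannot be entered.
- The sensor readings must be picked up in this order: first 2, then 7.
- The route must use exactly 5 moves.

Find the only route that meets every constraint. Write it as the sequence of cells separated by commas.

The waypoints must appear in the order 2, 7, with no cell reused.
Route from 9: up 1 to 6, up-left 1 to 2, down-left 1 to 4, down 1 to 7, up-right 1 to 5 — 5 moves in all.
Check: order respected (2 at step 2, 7 at step 4); 5 moves as required.

9, 6, 2, 4, 7, 5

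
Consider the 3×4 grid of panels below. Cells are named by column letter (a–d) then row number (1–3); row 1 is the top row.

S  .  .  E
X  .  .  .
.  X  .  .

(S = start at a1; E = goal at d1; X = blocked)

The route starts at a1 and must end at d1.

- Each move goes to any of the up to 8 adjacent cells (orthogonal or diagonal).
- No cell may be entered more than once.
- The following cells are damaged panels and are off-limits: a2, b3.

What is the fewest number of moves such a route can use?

With diagonal moves allowed, the Chebyshev distance max(|Δrow|,|Δcol|) from a1 to d1 is 3, so at least 3 moves are needed.
A route of 3 moves achieves this: a1 → b1 → c1 → d1.
Since 3 matches the lower bound, it is optimal.

3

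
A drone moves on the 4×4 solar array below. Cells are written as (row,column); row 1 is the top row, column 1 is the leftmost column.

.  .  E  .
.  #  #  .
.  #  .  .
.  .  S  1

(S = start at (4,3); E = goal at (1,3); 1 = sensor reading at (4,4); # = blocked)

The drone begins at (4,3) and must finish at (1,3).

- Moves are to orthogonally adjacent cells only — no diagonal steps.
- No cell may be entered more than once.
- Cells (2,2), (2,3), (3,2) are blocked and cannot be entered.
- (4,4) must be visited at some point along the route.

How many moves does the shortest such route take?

Any route passes through (4,4) somewhere between (4,3) and (1,3). Summing Manhattan distances along the two legs ((4,3) → (4,4) → (1,3)) gives a lower bound of 1 + 4 = 5 moves.
A route of 5 moves achieves this: (4,3) → (4,4) → (3,4) → (2,4) → (1,4) → (1,3).
Since 5 matches the lower bound, it is optimal.

5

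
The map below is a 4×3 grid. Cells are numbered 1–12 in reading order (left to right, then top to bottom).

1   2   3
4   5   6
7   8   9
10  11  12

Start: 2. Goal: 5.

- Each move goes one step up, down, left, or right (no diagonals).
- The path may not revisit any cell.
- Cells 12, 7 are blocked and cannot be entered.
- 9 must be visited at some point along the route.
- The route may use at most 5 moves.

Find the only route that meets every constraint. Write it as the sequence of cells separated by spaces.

2 3 6 9 8 5

The budget equals the shortest possible length, so every move has to be on a shortest route through the required cells.
Route from 2: right to 3, 2× down (reaching 9), left to 8, up to 5 — 5 moves in all.
Check: all required cells visited; 5 ≤ 5 moves.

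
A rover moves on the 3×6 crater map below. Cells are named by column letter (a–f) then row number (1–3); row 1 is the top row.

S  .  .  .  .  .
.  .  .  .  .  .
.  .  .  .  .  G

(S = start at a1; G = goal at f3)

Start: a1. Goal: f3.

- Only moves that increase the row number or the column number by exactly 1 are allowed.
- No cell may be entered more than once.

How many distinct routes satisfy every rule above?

21

A right/down-only route from a1 to f3 makes exactly 2 down-moves and 5 right-moves in some order.
With no other constraints that would be C(7,2) = 21 routes.
That gives 21 routes.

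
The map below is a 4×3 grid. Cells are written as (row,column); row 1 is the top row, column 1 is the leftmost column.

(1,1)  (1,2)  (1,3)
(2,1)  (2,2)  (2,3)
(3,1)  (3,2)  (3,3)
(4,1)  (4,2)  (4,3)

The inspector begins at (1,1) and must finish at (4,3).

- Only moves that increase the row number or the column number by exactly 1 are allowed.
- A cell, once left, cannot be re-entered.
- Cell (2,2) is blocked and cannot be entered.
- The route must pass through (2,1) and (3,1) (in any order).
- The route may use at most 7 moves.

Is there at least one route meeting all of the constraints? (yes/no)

yes

One route that works: (1,1) → (2,1) → (3,1) → (4,1) → (4,2) → (4,3).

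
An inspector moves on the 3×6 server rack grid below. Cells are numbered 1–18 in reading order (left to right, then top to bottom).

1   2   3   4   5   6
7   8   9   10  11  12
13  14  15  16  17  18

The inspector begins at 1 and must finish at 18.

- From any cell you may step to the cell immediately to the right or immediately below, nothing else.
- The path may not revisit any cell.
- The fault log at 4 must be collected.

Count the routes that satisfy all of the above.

6

A right/down-only route from 1 to 18 makes exactly 2 down-moves and 5 right-moves in some order.
With no other constraints that would be C(7,2) = 21 routes.
Split at 4 and multiply the segment counts: 1→4: 1; 4→18: 6; product = 6.
That gives 6 routes.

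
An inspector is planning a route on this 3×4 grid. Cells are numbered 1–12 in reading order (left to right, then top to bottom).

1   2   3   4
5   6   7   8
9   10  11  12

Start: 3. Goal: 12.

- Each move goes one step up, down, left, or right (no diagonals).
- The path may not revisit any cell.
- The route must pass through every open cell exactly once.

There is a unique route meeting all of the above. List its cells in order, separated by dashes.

3 - 4 - 8 - 7 - 6 - 2 - 1 - 5 - 9 - 10 - 11 - 12

Need to visit all 12 open cells exactly once, starting at 3 and ending at 12.
Cell 9 has only two open neighbours (5 and 10), so the path must pass straight through it: one of those is the cell it's entered from and the other is where it exits.
Route from 3: right to 4, down to 8, 2× left (reaching 6), up to 2, left to 1, 2× down (reaching 9), 3× right (reaching 12) — 11 moves in all.
Check: all 12 open cells covered.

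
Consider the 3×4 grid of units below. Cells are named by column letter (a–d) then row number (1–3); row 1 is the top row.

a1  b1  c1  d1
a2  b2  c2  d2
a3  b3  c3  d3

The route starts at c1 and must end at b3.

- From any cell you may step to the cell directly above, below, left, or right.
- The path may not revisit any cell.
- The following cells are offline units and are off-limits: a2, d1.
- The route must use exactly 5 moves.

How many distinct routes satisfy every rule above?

Need simple routes of exactly 5 moves from c1 to b3 (Manhattan distance 3, so 1 moves are spent on a detour and 1 undoing it).
Enumerating: c1 c2 d2 d3 c3 b3 | c1 b1 b2 c2 c3 b3.
That gives 2 routes.

2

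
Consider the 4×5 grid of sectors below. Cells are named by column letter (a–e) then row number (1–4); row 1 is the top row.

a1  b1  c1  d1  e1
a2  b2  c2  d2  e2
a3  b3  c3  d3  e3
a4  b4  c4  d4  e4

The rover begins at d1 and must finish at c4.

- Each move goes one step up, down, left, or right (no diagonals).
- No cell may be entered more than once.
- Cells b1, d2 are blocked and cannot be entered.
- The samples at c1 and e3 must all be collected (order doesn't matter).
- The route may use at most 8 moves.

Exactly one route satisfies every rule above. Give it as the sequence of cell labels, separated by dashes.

d1 - c1 - c2 - c3 - d3 - e3 - e4 - d4 - c4

The 8-move cap with required stops at c1, e3 leaves no slack for detours.
Route from d1: left to c1, 2× down (reaching c3), 2× right (reaching e3), down to e4, 2× left (reaching c4) — 8 moves in all.
Check: all required cells visited; 8 ≤ 8 moves.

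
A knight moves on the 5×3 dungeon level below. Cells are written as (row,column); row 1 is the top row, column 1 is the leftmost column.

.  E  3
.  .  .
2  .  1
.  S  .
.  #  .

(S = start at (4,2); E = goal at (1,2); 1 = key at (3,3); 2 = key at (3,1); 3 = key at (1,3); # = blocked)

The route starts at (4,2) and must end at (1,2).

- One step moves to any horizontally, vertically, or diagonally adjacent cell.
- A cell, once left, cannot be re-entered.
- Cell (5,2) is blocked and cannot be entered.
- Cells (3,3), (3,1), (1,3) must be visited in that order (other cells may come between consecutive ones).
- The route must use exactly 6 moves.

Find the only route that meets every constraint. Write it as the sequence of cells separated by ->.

(4,2) -> (3,3) -> (3,2) -> (3,1) -> (2,2) -> (1,3) -> (1,2)

The waypoints must appear in the order (3,3), (3,1), (1,3), with no cell reused.
Route from (4,2): up-right 1 to (3,3), left 2 to (3,1), up-right 2 to (1,3), left 1 to (1,2) — 6 moves in all.
Check: order respected (1 at step 1, 2 at step 3, 3 at step 5); 6 moves as required.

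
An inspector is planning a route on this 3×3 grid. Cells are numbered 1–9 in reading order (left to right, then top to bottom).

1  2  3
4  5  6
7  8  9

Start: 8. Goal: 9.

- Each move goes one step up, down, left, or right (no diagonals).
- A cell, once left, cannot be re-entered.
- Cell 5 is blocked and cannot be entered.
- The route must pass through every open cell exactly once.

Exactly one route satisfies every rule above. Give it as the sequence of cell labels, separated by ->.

8 -> 7 -> 4 -> 1 -> 2 -> 3 -> 6 -> 9

Need to visit all 8 open cells exactly once, starting at 8 and ending at 9.
Cell 2 has only two open neighbours (1 and 3), so the path must pass straight through it: one of those is the cell it's entered from and the other is where it exits.
Route from 8: left 1 to 7, up 2 to 1, right 2 to 3, down 2 to 9 — 7 moves in all.
Check: all 8 open cells covered.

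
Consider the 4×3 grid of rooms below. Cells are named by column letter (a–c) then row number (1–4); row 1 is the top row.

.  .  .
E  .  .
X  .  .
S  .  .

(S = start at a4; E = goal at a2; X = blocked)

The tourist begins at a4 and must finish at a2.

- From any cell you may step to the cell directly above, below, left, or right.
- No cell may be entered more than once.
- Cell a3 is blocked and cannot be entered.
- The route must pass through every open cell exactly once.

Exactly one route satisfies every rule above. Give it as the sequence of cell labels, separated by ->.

a4 -> b4 -> c4 -> c3 -> b3 -> b2 -> c2 -> c1 -> b1 -> a1 -> a2

Need to visit all 11 open cells exactly once, starting at a4 and ending at a2.
Cell a1 has only two open neighbours (a2 and b1), so the path must pass straight through it: one of those is the cell it's entered from and the other is where it exits.
Route from a4: right 2 to c4, up 1 to c3, left 1 to b3, up 1 to b2, right 1 to c2, up 1 to c1, left 2 to a1, down 1 to a2 — 10 moves in all.
Check: all 11 open cells covered.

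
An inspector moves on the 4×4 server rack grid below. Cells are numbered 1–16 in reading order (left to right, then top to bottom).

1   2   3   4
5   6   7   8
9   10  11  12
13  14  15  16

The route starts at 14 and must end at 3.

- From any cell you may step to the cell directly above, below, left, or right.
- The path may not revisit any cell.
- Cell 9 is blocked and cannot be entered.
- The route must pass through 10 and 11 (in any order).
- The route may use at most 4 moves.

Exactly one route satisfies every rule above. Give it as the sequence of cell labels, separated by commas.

Any route must reach 10 and 11 and still end at 3 within 4 moves, so the order of the required stops is forced.
Route from 14: up 1 to 10, right 1 to 11, up 2 to 3 — 4 moves in all.
Check: all required cells visited; 4 ≤ 4 moves.

14, 10, 11, 7, 3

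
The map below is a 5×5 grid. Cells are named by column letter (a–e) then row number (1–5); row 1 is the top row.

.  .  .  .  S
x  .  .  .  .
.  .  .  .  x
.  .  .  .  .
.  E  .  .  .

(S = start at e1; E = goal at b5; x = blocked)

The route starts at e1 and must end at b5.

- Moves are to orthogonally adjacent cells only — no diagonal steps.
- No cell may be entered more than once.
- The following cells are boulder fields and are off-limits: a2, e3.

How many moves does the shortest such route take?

7

The Manhattan distance from e1 to b5 is |1−5| + |5−2| = 7, so at least 7 moves are needed.
A route of 7 moves achieves this: e1 → e2 → d2 → d3 → d4 → d5 → c5 → b5.
Since 7 matches the lower bound, it is optimal.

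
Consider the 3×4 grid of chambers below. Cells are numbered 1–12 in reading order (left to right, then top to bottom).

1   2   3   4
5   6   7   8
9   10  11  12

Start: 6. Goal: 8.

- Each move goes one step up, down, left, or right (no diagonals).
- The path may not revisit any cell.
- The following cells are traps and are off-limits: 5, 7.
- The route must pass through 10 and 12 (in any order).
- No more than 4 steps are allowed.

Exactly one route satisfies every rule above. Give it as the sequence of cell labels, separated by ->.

6 -> 10 -> 11 -> 12 -> 8

The 4-move cap with required stops at 10, 12 leaves no slack for detours.
Route from 6: down to 10, 2× right (reaching 12), up to 8 — 4 moves in all.
Check: all required cells visited; 4 ≤ 4 moves.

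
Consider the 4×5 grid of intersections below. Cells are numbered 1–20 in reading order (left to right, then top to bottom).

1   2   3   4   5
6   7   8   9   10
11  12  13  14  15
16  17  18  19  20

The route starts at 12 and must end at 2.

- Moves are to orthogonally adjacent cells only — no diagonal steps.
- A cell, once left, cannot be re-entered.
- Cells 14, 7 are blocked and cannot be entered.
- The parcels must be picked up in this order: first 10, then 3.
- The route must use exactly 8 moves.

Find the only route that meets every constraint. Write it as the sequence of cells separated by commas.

12, 13, 8, 9, 10, 5, 4, 3, 2

The waypoints must appear in the order 10, 3, with no cell reused.
Route from 12: right 1 to 13, up 1 to 8, right 2 to 10, up 1 to 5, left 3 to 2 — 8 moves in all.
Check: order respected (10 at step 4, 3 at step 7); 8 moves as required.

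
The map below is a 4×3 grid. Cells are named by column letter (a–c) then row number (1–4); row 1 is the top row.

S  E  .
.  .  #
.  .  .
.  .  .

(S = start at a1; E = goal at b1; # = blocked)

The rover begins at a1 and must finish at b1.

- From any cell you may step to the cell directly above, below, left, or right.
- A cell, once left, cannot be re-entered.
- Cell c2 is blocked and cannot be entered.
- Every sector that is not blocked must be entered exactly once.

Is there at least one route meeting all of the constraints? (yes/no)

no

Cell c1 has only one open neighbour but is neither the start nor the goal, so a Hamiltonian route would have to both enter and leave it through the same neighbour — impossible without revisiting.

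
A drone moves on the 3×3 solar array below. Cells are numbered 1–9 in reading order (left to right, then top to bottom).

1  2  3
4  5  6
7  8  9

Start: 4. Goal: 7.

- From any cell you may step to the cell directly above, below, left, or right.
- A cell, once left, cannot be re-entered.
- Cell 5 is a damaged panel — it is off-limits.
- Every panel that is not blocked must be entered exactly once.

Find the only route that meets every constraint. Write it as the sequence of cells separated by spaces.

Need to visit all 8 open cells exactly once, starting at 4 and ending at 7.
Cell 2 has only two open neighbours (1 and 3), so the path must pass straight through it: one of those is the cell it's entered from and the other is where it exits.
Route from 4: up 1 to 1, right 2 to 3, down 2 to 9, left 2 to 7 — 7 moves in all.
Check: all 8 open cells covered.

4 1 2 3 6 9 8 7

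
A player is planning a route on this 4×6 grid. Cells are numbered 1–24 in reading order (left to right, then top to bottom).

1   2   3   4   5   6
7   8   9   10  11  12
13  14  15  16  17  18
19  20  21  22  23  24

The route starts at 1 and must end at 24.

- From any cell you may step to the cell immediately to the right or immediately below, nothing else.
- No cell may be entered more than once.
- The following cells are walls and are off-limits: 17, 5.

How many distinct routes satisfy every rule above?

24

A right/down-only route from 1 to 24 makes exactly 3 down-moves and 5 right-moves in some order.
With no other constraints that would be C(8,3) = 56 routes.
Subtract routes through each blocked cell (inclusion–exclusion for overlaps): − through 5: 4 − through 17: 30 + through 5&17: 2 → 24.
That gives 24 routes.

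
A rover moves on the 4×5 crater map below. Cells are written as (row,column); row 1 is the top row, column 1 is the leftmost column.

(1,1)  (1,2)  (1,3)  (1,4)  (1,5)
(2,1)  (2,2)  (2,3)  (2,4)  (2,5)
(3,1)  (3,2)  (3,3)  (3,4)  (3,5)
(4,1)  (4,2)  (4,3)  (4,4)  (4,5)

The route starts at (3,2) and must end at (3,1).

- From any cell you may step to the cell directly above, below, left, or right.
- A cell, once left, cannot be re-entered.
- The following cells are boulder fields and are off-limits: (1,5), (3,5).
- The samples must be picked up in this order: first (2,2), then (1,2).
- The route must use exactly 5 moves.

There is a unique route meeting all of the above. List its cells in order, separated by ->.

(3,2) -> (2,2) -> (1,2) -> (1,1) -> (2,1) -> (3,1)

The waypoints must appear in the order (2,2), (1,2), with no cell reused.
Route from (3,2): up 2 to (1,2), left 1 to (1,1), down 2 to (3,1) — 5 moves in all.
Check: order respected ((2,2) at step 1, (1,2) at step 2); 5 moves as required.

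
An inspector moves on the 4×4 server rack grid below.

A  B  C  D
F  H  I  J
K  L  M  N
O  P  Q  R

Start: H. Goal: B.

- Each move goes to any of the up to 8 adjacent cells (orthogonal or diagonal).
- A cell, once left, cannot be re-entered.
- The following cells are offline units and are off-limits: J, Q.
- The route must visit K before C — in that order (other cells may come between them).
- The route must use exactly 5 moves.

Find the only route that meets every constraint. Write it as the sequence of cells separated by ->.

The waypoints must appear in the order K, C, with no cell reused.
Route from H: down-left 1 to K, right 1 to L, up-right 1 to I, up 1 to C, left 1 to B — 5 moves in all.
Check: order respected (K at step 1, C at step 4); 5 moves as required.

H -> K -> L -> I -> C -> B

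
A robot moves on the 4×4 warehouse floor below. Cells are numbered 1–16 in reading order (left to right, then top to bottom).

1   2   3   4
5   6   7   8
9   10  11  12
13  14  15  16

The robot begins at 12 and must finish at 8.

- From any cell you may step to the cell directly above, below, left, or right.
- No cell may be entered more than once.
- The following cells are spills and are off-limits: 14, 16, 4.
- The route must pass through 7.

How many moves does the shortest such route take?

3

Any route passes through 7 somewhere between 12 and 8. Summing Manhattan distances along the two legs (12 → 7 → 8) gives a lower bound of 2 + 1 = 3 moves.
A route of 3 moves achieves this: 12 → 11 → 7 → 8.
Since 3 matches the lower bound, it is optimal.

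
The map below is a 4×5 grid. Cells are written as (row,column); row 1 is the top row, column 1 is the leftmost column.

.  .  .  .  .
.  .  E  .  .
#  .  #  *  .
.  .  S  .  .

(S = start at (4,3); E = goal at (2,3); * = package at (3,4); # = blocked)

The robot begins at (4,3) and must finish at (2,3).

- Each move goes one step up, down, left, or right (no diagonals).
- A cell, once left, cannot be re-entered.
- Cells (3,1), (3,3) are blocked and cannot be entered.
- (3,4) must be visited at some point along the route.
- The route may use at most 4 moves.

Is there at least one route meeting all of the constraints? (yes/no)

One route that works: (4,3) → (4,4) → (3,4) → (2,4) → (2,3).

yes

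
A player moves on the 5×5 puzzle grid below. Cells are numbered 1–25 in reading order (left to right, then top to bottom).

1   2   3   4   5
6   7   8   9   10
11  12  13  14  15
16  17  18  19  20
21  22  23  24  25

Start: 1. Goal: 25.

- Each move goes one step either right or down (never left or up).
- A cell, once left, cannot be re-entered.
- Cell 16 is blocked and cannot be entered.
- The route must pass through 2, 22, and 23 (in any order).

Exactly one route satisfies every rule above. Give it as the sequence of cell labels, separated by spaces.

1 2 7 12 17 22 23 24 25

Moves only go right or down, so the column and row indices never decrease.
Route from 1: right 1 to 2, down 4 to 22, right 3 to 25 — 8 moves in all.
Check: all required cells visited.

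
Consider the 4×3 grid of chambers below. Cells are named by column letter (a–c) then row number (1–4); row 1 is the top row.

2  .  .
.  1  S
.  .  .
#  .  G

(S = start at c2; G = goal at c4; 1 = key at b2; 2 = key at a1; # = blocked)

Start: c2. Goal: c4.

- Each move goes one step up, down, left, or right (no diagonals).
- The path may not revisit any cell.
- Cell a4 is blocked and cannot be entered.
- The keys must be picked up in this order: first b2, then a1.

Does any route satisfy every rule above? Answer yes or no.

yes

One route that works: c2 → b2 → b1 → a1 → a2 → a3 → b3 → b4 → c4.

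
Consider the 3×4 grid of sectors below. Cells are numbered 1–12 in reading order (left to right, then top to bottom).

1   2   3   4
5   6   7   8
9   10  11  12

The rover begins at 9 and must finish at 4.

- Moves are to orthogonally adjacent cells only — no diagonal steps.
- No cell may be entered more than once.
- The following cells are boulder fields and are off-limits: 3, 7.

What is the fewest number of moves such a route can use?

5

The Manhattan distance from 9 to 4 is |3−1| + |1−4| = 5, so at least 5 moves are needed.
A route of 5 moves achieves this: 9 → 10 → 11 → 12 → 8 → 4.
Since 5 matches the lower bound, it is optimal.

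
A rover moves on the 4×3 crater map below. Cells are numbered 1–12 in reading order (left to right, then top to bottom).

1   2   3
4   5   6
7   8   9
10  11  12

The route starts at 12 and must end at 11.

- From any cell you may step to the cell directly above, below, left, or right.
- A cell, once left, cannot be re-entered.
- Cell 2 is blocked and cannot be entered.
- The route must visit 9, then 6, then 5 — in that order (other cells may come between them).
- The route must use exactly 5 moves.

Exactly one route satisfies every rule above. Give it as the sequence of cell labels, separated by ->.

12 -> 9 -> 6 -> 5 -> 8 -> 11

The waypoints must appear in the order 9, 6, 5, with no cell reused.
Route from 12: up 2 to 6, left 1 to 5, down 2 to 11 — 5 moves in all.
Check: order respected (9 at step 1, 6 at step 2, 5 at step 3); 5 moves as required.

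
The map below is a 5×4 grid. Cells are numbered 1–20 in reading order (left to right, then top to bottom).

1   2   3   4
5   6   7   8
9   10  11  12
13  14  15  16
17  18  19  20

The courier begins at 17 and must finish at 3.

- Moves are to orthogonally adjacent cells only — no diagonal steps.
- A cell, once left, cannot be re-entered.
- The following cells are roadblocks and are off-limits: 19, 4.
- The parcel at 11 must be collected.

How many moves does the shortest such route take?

6

Any route passes through 11 somewhere between 17 and 3. Summing Manhattan distances along the two legs (17 → 11 → 3) gives a lower bound of 4 + 2 = 6 moves.
A route of 6 moves achieves this: 17 → 13 → 9 → 10 → 11 → 7 → 3.
Since 6 matches the lower bound, it is optimal.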